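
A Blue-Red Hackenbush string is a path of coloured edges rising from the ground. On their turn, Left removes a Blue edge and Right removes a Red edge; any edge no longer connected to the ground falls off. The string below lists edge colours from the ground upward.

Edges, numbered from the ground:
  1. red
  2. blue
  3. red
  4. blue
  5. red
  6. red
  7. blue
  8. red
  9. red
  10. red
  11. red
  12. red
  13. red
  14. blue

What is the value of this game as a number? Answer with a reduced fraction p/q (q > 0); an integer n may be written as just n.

Build v(s[:k]) for k = 1..14, string s = red blue red blue red red blue red red red red red red blue.
v_1 [r]  L=[]  R=[0]  gives -1
v_2 [rb]  L=[-1]  R=[0]  gives -1/2
v_3 [rbr]  L=[-1]  R=[-1/2 0]  gives -3/4
v_4 [rbrb]  L=[-1 -3/4]  R=[-1/2 0]  gives -5/8
v_5 [rbrbr]  L=[-1 -3/4]  R=[-5/8 -1/2 0]  gives -11/16
v_6 [rbrbrr]  L=[-1 -3/4]  R=[-11/16 -5/8 -1/2 0]  gives -23/32
v_7 [rbrbrrb]  L=[-1 -3/4 -23/32]  R=[-11/16 -5/8 -1/2 0]  gives -45/64
v_8 [rbrbrrbr]  L=[-1 -3/4 -23/32]  R=[-45/64 -11/16 -5/8 -1/2 0]  gives -91/128
v_9 [rbrbrrbrr]  L=[-1 -3/4 -23/32]  R=[-91/128 -45/64 -11/16 -5/8 -1/2 0]  gives -183/256
v_10 [rbrbrrbrrr]  L=[-1 -3/4 -23/32]  R=[-183/256 -91/128 -45/64 -11/16 -5/8 -1/2 0]  gives -367/512
v_11 [rbrbrrbrrrr]  L=[-1 -3/4 -23/32]  R=[-367/512 -183/256 -91/128 -45/64 -11/16 -5/8 -1/2 0]  gives -735/1024
v_12 [rbrbrrbrrrrr]  L=[-1 -3/4 -23/32]  R=[-735/1024 -367/512 -183/256 -91/128 -45/64 -11/16 -5/8 -1/2 0]  gives -1471/2048
v_13 [rbrbrrbrrrrrr]  L=[-1 -3/4 -23/32]  R=[-1471/2048 -735/1024 -367/512 -183/256 -91/128 -45/64 -11/16 -5/8 -1/2 0]  gives -2943/4096
v_14 [rbrbrrbrrrrrrb]  L=[-1 -3/4 -23/32 -2943/4096]  R=[-1471/2048 -735/1024 -367/512 -183/256 -91/128 -45/64 -11/16 -5/8 -1/2 0]  gives -5885/8192

-5885/8192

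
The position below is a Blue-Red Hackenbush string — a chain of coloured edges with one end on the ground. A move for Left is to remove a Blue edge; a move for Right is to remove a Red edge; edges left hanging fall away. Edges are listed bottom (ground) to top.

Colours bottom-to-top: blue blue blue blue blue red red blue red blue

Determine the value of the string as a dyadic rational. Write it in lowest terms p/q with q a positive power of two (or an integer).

139/32

step 1: add blue to get b; options L={ 0 } R={ · } → 1
step 2: add blue to get bb; options L={ 0 1 } R={ · } → 2
step 3: add blue to get bbb; options L={ 0 1 2 } R={ · } → 3
step 4: add blue to get bbbb; options L={ 0 1 2 3 } R={ · } → 4
step 5: add blue to get bbbbb; options L={ 0 1 2 3 4 } R={ · } → 5
step 6: add red to get bbbbbr; options L={ 0 1 2 3 4 } R={ 5 } → 9/2
step 7: add red to get bbbbbrr; options L={ 0 1 2 3 4 } R={ 9/2 5 } → 17/4
step 8: add blue to get bbbbbrrb; options L={ 0 1 2 3 4 17/4 } R={ 9/2 5 } → 35/8
step 9: add red to get bbbbbrrbr; options L={ 0 1 2 3 4 17/4 } R={ 35/8 9/2 5 } → 69/16
step 10: add blue to get bbbbbrrbrb; options L={ 0 1 2 3 4 17/4 69/16 } R={ 35/8 9/2 5 } → 139/32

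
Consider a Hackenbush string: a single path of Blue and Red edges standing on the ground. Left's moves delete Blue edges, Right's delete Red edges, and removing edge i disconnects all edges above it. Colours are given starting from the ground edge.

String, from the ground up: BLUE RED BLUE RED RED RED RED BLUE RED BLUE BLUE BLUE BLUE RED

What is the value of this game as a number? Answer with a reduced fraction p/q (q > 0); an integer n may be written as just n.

4285/8192

Build v(s[:k]) for k = 1..14, string s = BLUE RED BLUE RED RED RED RED BLUE RED BLUE BLUE BLUE BLUE RED.
edge 1 of 14 (BLUE): { 0 |  } → 1
edge 2 of 14 (RED): { 0 | 1 } → 1/2
edge 3 of 14 (BLUE): { 0; 1/2 | 1 } → 3/4
edge 4 of 14 (RED): { 0; 1/2 | 3/4; 1 } → 5/8
edge 5 of 14 (RED): { 0; 1/2 | 5/8; 3/4; 1 } → 9/16
edge 6 of 14 (RED): { 0; 1/2 | 9/16; 5/8; 3/4; 1 } → 17/32
edge 7 of 14 (RED): { 0; 1/2 | 17/32; 9/16; 5/8; 3/4; 1 } → 33/64
edge 8 of 14 (BLUE): { 0; 1/2; 33/64 | 17/32; 9/16; 5/8; 3/4; 1 } → 67/128
edge 9 of 14 (RED): { 0; 1/2; 33/64 | 67/128; 17/32; 9/16; 5/8; 3/4; 1 } → 133/256
edge 10 of 14 (BLUE): { 0; 1/2; 33/64; 133/256 | 67/128; 17/32; 9/16; 5/8; 3/4; 1 } → 267/512
edge 11 of 14 (BLUE): { 0; 1/2; 33/64; 133/256; 267/512 | 67/128; 17/32; 9/16; 5/8; 3/4; 1 } → 535/1024
edge 12 of 14 (BLUE): { 0; 1/2; 33/64; 133/256; 267/512; 535/1024 | 67/128; 17/32; 9/16; 5/8; 3/4; 1 } → 1071/2048
edge 13 of 14 (BLUE): { 0; 1/2; 33/64; 133/256; 267/512; 535/1024; 1071/2048 | 67/128; 17/32; 9/16; 5/8; 3/4; 1 } → 2143/4096
edge 14 of 14 (RED): { 0; 1/2; 33/64; 133/256; 267/512; 535/1024; 1071/2048 | 2143/4096; 67/128; 17/32; 9/16; 5/8; 3/4; 1 } → 4285/8192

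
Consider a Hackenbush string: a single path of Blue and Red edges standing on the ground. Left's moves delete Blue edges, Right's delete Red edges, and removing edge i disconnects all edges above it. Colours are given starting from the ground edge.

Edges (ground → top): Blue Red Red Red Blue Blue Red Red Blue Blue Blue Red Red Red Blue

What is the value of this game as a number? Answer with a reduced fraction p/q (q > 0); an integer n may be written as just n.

3299/16384

step 1: add Blue to get B; options L={ 0 } R={ ∅ } ⇒ 1
step 2: add Red to get BR; options L={ 0 } R={ 1 } ⇒ 1/2
step 3: add Red to get BRR; options L={ 0 } R={ 1/2,1 } ⇒ 1/4
step 4: add Red to get BRRR; options L={ 0 } R={ 1/4,1/2,1 } ⇒ 1/8
step 5: add Blue to get BRRRB; options L={ 0,1/8 } R={ 1/4,1/2,1 } ⇒ 3/16
step 6: add Blue to get BRRRBB; options L={ 0,1/8,3/16 } R={ 1/4,1/2,1 } ⇒ 7/32
step 7: add Red to get BRRRBBR; options L={ 0,1/8,3/16 } R={ 7/32,1/4,1/2,1 } ⇒ 13/64
step 8: add Red to get BRRRBBRR; options L={ 0,1/8,3/16 } R={ 13/64,7/32,1/4,1/2,1 } ⇒ 25/128
step 9: add Blue to get BRRRBBRRB; options L={ 0,1/8,3/16,25/128 } R={ 13/64,7/32,1/4,1/2,1 } ⇒ 51/256
step 10: add Blue to get BRRRBBRRBB; options L={ 0,1/8,3/16,25/128,51/256 } R={ 13/64,7/32,1/4,1/2,1 } ⇒ 103/512
step 11: add Blue to get BRRRBBRRBBB; options L={ 0,1/8,3/16,25/128,51/256,103/512 } R={ 13/64,7/32,1/4,1/2,1 } ⇒ 207/1024
step 12: add Red to get BRRRBBRRBBBR; options L={ 0,1/8,3/16,25/128,51/256,103/512 } R={ 207/1024,13/64,7/32,1/4,1/2,1 } ⇒ 413/2048
step 13: add Red to get BRRRBBRRBBBRR; options L={ 0,1/8,3/16,25/128,51/256,103/512 } R={ 413/2048,207/1024,13/64,7/32,1/4,1/2,1 } ⇒ 825/4096
step 14: add Red to get BRRRBBRRBBBRRR; options L={ 0,1/8,3/16,25/128,51/256,103/512 } R={ 825/4096,413/2048,207/1024,13/64,7/32,1/4,1/2,1 } ⇒ 1649/8192
step 15: add Blue to get BRRRBBRRBBBRRRB; options L={ 0,1/8,3/16,25/128,51/256,103/512,1649/8192 } R={ 825/4096,413/2048,207/1024,13/64,7/32,1/4,1/2,1 } ⇒ 3299/16384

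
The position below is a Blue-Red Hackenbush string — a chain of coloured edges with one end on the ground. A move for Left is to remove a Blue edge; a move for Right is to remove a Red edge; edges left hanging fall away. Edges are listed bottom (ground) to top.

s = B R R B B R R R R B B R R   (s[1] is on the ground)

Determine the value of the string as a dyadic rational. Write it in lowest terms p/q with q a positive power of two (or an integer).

Prefix values for B R R B B R R R R B B R R via {L|R} + simplicity:
g_1 [B]  L=[0]  R=[·]  ⇒ 1
g_2 [BR]  L=[0]  R=[1]  ⇒ 1/2
g_3 [BRR]  L=[0]  R=[1/2; 1]  ⇒ 1/4
g_4 [BRRB]  L=[0; 1/4]  R=[1/2; 1]  ⇒ 3/8
g_5 [BRRBB]  L=[0; 1/4; 3/8]  R=[1/2; 1]  ⇒ 7/16
g_6 [BRRBBR]  L=[0; 1/4; 3/8]  R=[7/16; 1/2; 1]  ⇒ 13/32
g_7 [BRRBBRR]  L=[0; 1/4; 3/8]  R=[13/32; 7/16; 1/2; 1]  ⇒ 25/64
g_8 [BRRBBRRR]  L=[0; 1/4; 3/8]  R=[25/64; 13/32; 7/16; 1/2; 1]  ⇒ 49/128
g_9 [BRRBBRRRR]  L=[0; 1/4; 3/8]  R=[49/128; 25/64; 13/32; 7/16; 1/2; 1]  ⇒ 97/256
g_10 [BRRBBRRRRB]  L=[0; 1/4; 3/8; 97/256]  R=[49/128; 25/64; 13/32; 7/16; 1/2; 1]  ⇒ 195/512
g_11 [BRRBBRRRRBB]  L=[0; 1/4; 3/8; 97/256; 195/512]  R=[49/128; 25/64; 13/32; 7/16; 1/2; 1]  ⇒ 391/1024
g_12 [BRRBBRRRRBBR]  L=[0; 1/4; 3/8; 97/256; 195/512]  R=[391/1024; 49/128; 25/64; 13/32; 7/16; 1/2; 1]  ⇒ 781/2048
g_13 [BRRBBRRRRBBRR]  L=[0; 1/4; 3/8; 97/256; 195/512]  R=[781/2048; 391/1024; 49/128; 25/64; 13/32; 7/16; 1/2; 1]  ⇒ 1561/4096

1561/4096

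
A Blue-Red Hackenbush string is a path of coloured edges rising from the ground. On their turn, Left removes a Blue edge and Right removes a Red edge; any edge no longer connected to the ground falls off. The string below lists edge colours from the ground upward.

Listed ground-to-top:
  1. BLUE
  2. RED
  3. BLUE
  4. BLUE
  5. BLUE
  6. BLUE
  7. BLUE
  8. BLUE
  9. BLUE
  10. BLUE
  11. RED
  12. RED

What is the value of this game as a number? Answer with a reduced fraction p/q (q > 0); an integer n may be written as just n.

1 of 12 · B · max L 0 · min R +∞ gives 1
2 of 12 · BR · max L 0 · min R 1 gives 1/2
3 of 12 · BRB · max L 1/2 · min R 1 gives 3/4
4 of 12 · BRBB · max L 3/4 · min R 1 gives 7/8
5 of 12 · BRBBB · max L 7/8 · min R 1 gives 15/16
6 of 12 · BRBBBB · max L 15/16 · min R 1 gives 31/32
7 of 12 · BRBBBBB · max L 31/32 · min R 1 gives 63/64
8 of 12 · BRBBBBBB · max L 63/64 · min R 1 gives 127/128
9 of 12 · BRBBBBBBB · max L 127/128 · min R 1 gives 255/256
10 of 12 · BRBBBBBBBB · max L 255/256 · min R 1 gives 511/512
11 of 12 · BRBBBBBBBBR · max L 255/256 · min R 511/512 gives 1021/1024
12 of 12 · BRBBBBBBBBRR · max L 255/256 · min R 1021/1024 gives 2041/2048

2041/2048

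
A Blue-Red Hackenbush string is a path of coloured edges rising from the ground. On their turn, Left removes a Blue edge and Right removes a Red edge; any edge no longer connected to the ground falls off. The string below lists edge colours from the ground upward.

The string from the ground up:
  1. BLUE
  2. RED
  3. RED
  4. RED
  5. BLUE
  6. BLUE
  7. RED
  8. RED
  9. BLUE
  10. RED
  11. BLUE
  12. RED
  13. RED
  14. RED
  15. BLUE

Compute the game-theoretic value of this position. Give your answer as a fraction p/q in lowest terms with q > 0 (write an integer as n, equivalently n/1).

step 1: add BLUE to get B; options L={ 0 } R={ none } → 1
step 2: add RED to get BR; options L={ 0 } R={ 1 } → 1/2
step 3: add RED to get BRR; options L={ 0 } R={ 1/2,1 } → 1/4
step 4: add RED to get BRRR; options L={ 0 } R={ 1/4,1/2,1 } → 1/8
step 5: add BLUE to get BRRRB; options L={ 0,1/8 } R={ 1/4,1/2,1 } → 3/16
step 6: add BLUE to get BRRRBB; options L={ 0,1/8,3/16 } R={ 1/4,1/2,1 } → 7/32
step 7: add RED to get BRRRBBR; options L={ 0,1/8,3/16 } R={ 7/32,1/4,1/2,1 } → 13/64
step 8: add RED to get BRRRBBRR; options L={ 0,1/8,3/16 } R={ 13/64,7/32,1/4,1/2,1 } → 25/128
step 9: add BLUE to get BRRRBBRRB; options L={ 0,1/8,3/16,25/128 } R={ 13/64,7/32,1/4,1/2,1 } → 51/256
step 10: add RED to get BRRRBBRRBR; options L={ 0,1/8,3/16,25/128 } R={ 51/256,13/64,7/32,1/4,1/2,1 } → 101/512
step 11: add BLUE to get BRRRBBRRBRB; options L={ 0,1/8,3/16,25/128,101/512 } R={ 51/256,13/64,7/32,1/4,1/2,1 } → 203/1024
step 12: add RED to get BRRRBBRRBRBR; options L={ 0,1/8,3/16,25/128,101/512 } R={ 203/1024,51/256,13/64,7/32,1/4,1/2,1 } → 405/2048
step 13: add RED to get BRRRBBRRBRBRR; options L={ 0,1/8,3/16,25/128,101/512 } R={ 405/2048,203/1024,51/256,13/64,7/32,1/4,1/2,1 } → 809/4096
step 14: add RED to get BRRRBBRRBRBRRR; options L={ 0,1/8,3/16,25/128,101/512 } R={ 809/4096,405/2048,203/1024,51/256,13/64,7/32,1/4,1/2,1 } → 1617/8192
step 15: add BLUE to get BRRRBBRRBRBRRRB; options L={ 0,1/8,3/16,25/128,101/512,1617/8192 } R={ 809/4096,405/2048,203/1024,51/256,13/64,7/32,1/4,1/2,1 } → 3235/16384

3235/16384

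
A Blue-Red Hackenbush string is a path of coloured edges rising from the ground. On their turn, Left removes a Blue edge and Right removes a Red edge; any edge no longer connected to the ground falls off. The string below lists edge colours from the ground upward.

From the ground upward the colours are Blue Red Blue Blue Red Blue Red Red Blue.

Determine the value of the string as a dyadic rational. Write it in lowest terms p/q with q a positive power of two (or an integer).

B: Left { 0 }, Right { none } → simplest 1
BR: Left { 0 }, Right { 1 } → simplest 1/2
BRB: Left { 0, 1/2 }, Right { 1 } → simplest 3/4
BRBB: Left { 0, 1/2, 3/4 }, Right { 1 } → simplest 7/8
BRBBR: Left { 0, 1/2, 3/4 }, Right { 7/8, 1 } → simplest 13/16
BRBBRB: Left { 0, 1/2, 3/4, 13/16 }, Right { 7/8, 1 } → simplest 27/32
BRBBRBR: Left { 0, 1/2, 3/4, 13/16 }, Right { 27/32, 7/8, 1 } → simplest 53/64
BRBBRBRR: Left { 0, 1/2, 3/4, 13/16 }, Right { 53/64, 27/32, 7/8, 1 } → simplest 105/128
BRBBRBRRB: Left { 0, 1/2, 3/4, 13/16, 105/128 }, Right { 53/64, 27/32, 7/8, 1 } → simplest 211/256

211/256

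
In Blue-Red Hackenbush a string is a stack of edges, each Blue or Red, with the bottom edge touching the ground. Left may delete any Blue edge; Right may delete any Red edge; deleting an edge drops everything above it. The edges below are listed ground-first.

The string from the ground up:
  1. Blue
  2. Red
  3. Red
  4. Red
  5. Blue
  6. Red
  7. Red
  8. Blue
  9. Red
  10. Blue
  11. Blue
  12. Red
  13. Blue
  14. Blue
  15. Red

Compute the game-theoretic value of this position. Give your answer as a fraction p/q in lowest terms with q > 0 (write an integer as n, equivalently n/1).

2413/16384

Prefix values for Blue Red Red Red Blue Red Red Blue Red Blue Blue Red Blue Blue Red via {L|R} + simplicity:
1 of 15 · B · max L 0 · min R +∞ ⇒ 1
2 of 15 · BR · max L 0 · min R 1 ⇒ 1/2
3 of 15 · BRR · max L 0 · min R 1/2 ⇒ 1/4
4 of 15 · BRRR · max L 0 · min R 1/4 ⇒ 1/8
5 of 15 · BRRRB · max L 1/8 · min R 1/4 ⇒ 3/16
6 of 15 · BRRRBR · max L 1/8 · min R 3/16 ⇒ 5/32
7 of 15 · BRRRBRR · max L 1/8 · min R 5/32 ⇒ 9/64
8 of 15 · BRRRBRRB · max L 9/64 · min R 5/32 ⇒ 19/128
9 of 15 · BRRRBRRBR · max L 9/64 · min R 19/128 ⇒ 37/256
10 of 15 · BRRRBRRBRB · max L 37/256 · min R 19/128 ⇒ 75/512
11 of 15 · BRRRBRRBRBB · max L 75/512 · min R 19/128 ⇒ 151/1024
12 of 15 · BRRRBRRBRBBR · max L 75/512 · min R 151/1024 ⇒ 301/2048
13 of 15 · BRRRBRRBRBBRB · max L 301/2048 · min R 151/1024 ⇒ 603/4096
14 of 15 · BRRRBRRBRBBRBB · max L 603/4096 · min R 151/1024 ⇒ 1207/8192
15 of 15 · BRRRBRRBRBBRBBR · max L 603/4096 · min R 1207/8192 ⇒ 2413/16384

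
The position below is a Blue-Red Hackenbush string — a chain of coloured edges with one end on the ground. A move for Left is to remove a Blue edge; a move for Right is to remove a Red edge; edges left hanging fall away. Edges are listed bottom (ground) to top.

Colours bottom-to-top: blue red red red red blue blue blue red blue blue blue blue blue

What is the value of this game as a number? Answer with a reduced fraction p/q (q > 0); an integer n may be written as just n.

Prefix values for blue red red red red blue blue blue red blue blue blue blue blue via {L|R} + simplicity:
step 1: add blue to get b; options L={ 0 } R={  } => 1
step 2: add red to get br; options L={ 0 } R={ 1 } => 1/2
step 3: add red to get brr; options L={ 0 } R={ 1/2; 1 } => 1/4
step 4: add red to get brrr; options L={ 0 } R={ 1/4; 1/2; 1 } => 1/8
step 5: add red to get brrrr; options L={ 0 } R={ 1/8; 1/4; 1/2; 1 } => 1/16
step 6: add blue to get brrrrb; options L={ 0; 1/16 } R={ 1/8; 1/4; 1/2; 1 } => 3/32
step 7: add blue to get brrrrbb; options L={ 0; 1/16; 3/32 } R={ 1/8; 1/4; 1/2; 1 } => 7/64
step 8: add blue to get brrrrbbb; options L={ 0; 1/16; 3/32; 7/64 } R={ 1/8; 1/4; 1/2; 1 } => 15/128
step 9: add red to get brrrrbbbr; options L={ 0; 1/16; 3/32; 7/64 } R={ 15/128; 1/8; 1/4; 1/2; 1 } => 29/256
step 10: add blue to get brrrrbbbrb; options L={ 0; 1/16; 3/32; 7/64; 29/256 } R={ 15/128; 1/8; 1/4; 1/2; 1 } => 59/512
step 11: add blue to get brrrrbbbrbb; options L={ 0; 1/16; 3/32; 7/64; 29/256; 59/512 } R={ 15/128; 1/8; 1/4; 1/2; 1 } => 119/1024
step 12: add blue to get brrrrbbbrbbb; options L={ 0; 1/16; 3/32; 7/64; 29/256; 59/512; 119/1024 } R={ 15/128; 1/8; 1/4; 1/2; 1 } => 239/2048
step 13: add blue to get brrrrbbbrbbbb; options L={ 0; 1/16; 3/32; 7/64; 29/256; 59/512; 119/1024; 239/2048 } R={ 15/128; 1/8; 1/4; 1/2; 1 } => 479/4096
step 14: add blue to get brrrrbbbrbbbbb; options L={ 0; 1/16; 3/32; 7/64; 29/256; 59/512; 119/1024; 239/2048; 479/4096 } R={ 15/128; 1/8; 1/4; 1/2; 1 } => 959/8192

959/8192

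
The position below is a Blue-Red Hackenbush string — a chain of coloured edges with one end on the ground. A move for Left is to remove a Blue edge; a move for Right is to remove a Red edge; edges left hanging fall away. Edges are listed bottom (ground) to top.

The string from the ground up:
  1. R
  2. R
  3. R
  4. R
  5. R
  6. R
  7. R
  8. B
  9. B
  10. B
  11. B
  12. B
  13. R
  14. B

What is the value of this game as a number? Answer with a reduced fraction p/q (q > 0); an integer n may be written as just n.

R: Left { · }, Right { 0 } so simplest -1
RR: Left { · }, Right { -1; 0 } so simplest -2
RRR: Left { · }, Right { -2; -1; 0 } so simplest -3
RRRR: Left { · }, Right { -3; -2; -1; 0 } so simplest -4
RRRRR: Left { · }, Right { -4; -3; -2; -1; 0 } so simplest -5
RRRRRR: Left { · }, Right { -5; -4; -3; -2; -1; 0 } so simplest -6
RRRRRRR: Left { · }, Right { -6; -5; -4; -3; -2; -1; 0 } so simplest -7
RRRRRRRB: Left { -7 }, Right { -6; -5; -4; -3; -2; -1; 0 } so simplest -13/2
RRRRRRRBB: Left { -7; -13/2 }, Right { -6; -5; -4; -3; -2; -1; 0 } so simplest -25/4
RRRRRRRBBB: Left { -7; -13/2; -25/4 }, Right { -6; -5; -4; -3; -2; -1; 0 } so simplest -49/8
RRRRRRRBBBB: Left { -7; -13/2; -25/4; -49/8 }, Right { -6; -5; -4; -3; -2; -1; 0 } so simplest -97/16
RRRRRRRBBBBB: Left { -7; -13/2; -25/4; -49/8; -97/16 }, Right { -6; -5; -4; -3; -2; -1; 0 } so simplest -193/32
RRRRRRRBBBBBR: Left { -7; -13/2; -25/4; -49/8; -97/16 }, Right { -193/32; -6; -5; -4; -3; -2; -1; 0 } so simplest -387/64
RRRRRRRBBBBBRB: Left { -7; -13/2; -25/4; -49/8; -97/16; -387/64 }, Right { -193/32; -6; -5; -4; -3; -2; -1; 0 } so simplest -773/128

-773/128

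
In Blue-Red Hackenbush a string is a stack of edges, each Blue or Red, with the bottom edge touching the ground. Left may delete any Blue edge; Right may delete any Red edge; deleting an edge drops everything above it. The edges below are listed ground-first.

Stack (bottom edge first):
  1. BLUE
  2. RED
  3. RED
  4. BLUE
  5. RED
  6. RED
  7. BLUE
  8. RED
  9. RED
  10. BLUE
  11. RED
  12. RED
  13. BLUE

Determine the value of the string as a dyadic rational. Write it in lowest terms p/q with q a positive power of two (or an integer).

B: Left { 0 }, Right { (no moves) } → simplest 1
BR: Left { 0 }, Right { 1 } → simplest 1/2
BRR: Left { 0 }, Right { 1/2; 1 } → simplest 1/4
BRRB: Left { 0; 1/4 }, Right { 1/2; 1 } → simplest 3/8
BRRBR: Left { 0; 1/4 }, Right { 3/8; 1/2; 1 } → simplest 5/16
BRRBRR: Left { 0; 1/4 }, Right { 5/16; 3/8; 1/2; 1 } → simplest 9/32
BRRBRRB: Left { 0; 1/4; 9/32 }, Right { 5/16; 3/8; 1/2; 1 } → simplest 19/64
BRRBRRBR: Left { 0; 1/4; 9/32 }, Right { 19/64; 5/16; 3/8; 1/2; 1 } → simplest 37/128
BRRBRRBRR: Left { 0; 1/4; 9/32 }, Right { 37/128; 19/64; 5/16; 3/8; 1/2; 1 } → simplest 73/256
BRRBRRBRRB: Left { 0; 1/4; 9/32; 73/256 }, Right { 37/128; 19/64; 5/16; 3/8; 1/2; 1 } → simplest 147/512
BRRBRRBRRBR: Left { 0; 1/4; 9/32; 73/256 }, Right { 147/512; 37/128; 19/64; 5/16; 3/8; 1/2; 1 } → simplest 293/1024
BRRBRRBRRBRR: Left { 0; 1/4; 9/32; 73/256 }, Right { 293/1024; 147/512; 37/128; 19/64; 5/16; 3/8; 1/2; 1 } → simplest 585/2048
BRRBRRBRRBRRB: Left { 0; 1/4; 9/32; 73/256; 585/2048 }, Right { 293/1024; 147/512; 37/128; 19/64; 5/16; 3/8; 1/2; 1 } → simplest 1171/4096

1171/4096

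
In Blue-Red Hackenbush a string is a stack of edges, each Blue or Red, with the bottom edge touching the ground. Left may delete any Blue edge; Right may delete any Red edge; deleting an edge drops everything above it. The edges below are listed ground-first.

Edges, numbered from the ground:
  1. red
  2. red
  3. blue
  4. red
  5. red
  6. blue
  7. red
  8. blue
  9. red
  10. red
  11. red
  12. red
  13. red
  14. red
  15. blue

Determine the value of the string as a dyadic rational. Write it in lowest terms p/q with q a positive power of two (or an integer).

-15101/8192

Prefix values for red red blue red red blue red blue red red red red red red blue via {L|R} + simplicity:
1 of 15 · r · max L −∞ · min R 0 = -1
2 of 15 · rr · max L −∞ · min R -1 = -2
3 of 15 · rrb · max L -2 · min R -1 = -3/2
4 of 15 · rrbr · max L -2 · min R -3/2 = -7/4
5 of 15 · rrbrr · max L -2 · min R -7/4 = -15/8
6 of 15 · rrbrrb · max L -15/8 · min R -7/4 = -29/16
7 of 15 · rrbrrbr · max L -15/8 · min R -29/16 = -59/32
8 of 15 · rrbrrbrb · max L -59/32 · min R -29/16 = -117/64
9 of 15 · rrbrrbrbr · max L -59/32 · min R -117/64 = -235/128
10 of 15 · rrbrrbrbrr · max L -59/32 · min R -235/128 = -471/256
11 of 15 · rrbrrbrbrrr · max L -59/32 · min R -471/256 = -943/512
12 of 15 · rrbrrbrbrrrr · max L -59/32 · min R -943/512 = -1887/1024
13 of 15 · rrbrrbrbrrrrr · max L -59/32 · min R -1887/1024 = -3775/2048
14 of 15 · rrbrrbrbrrrrrr · max L -59/32 · min R -3775/2048 = -7551/4096
15 of 15 · rrbrrbrbrrrrrrb · max L -7551/4096 · min R -3775/2048 = -15101/8192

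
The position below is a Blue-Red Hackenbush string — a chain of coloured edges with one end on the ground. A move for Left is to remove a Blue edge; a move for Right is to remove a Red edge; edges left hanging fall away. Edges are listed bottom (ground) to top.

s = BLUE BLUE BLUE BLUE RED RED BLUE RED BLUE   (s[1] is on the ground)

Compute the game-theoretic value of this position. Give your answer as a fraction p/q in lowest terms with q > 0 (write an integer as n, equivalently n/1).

Recurse on prefixes of the 9-edge string BLUE BLUE BLUE BLUE RED RED BLUE RED BLUE:
v_1 [B]  L=[0]  R=[∅]  = 1
v_2 [BB]  L=[0, 1]  R=[∅]  = 2
v_3 [BBB]  L=[0, 1, 2]  R=[∅]  = 3
v_4 [BBBB]  L=[0, 1, 2, 3]  R=[∅]  = 4
v_5 [BBBBR]  L=[0, 1, 2, 3]  R=[4]  = 7/2
v_6 [BBBBRR]  L=[0, 1, 2, 3]  R=[7/2, 4]  = 13/4
v_7 [BBBBRRB]  L=[0, 1, 2, 3, 13/4]  R=[7/2, 4]  = 27/8
v_8 [BBBBRRBR]  L=[0, 1, 2, 3, 13/4]  R=[27/8, 7/2, 4]  = 53/16
v_9 [BBBBRRBRB]  L=[0, 1, 2, 3, 13/4, 53/16]  R=[27/8, 7/2, 4]  = 107/32

107/32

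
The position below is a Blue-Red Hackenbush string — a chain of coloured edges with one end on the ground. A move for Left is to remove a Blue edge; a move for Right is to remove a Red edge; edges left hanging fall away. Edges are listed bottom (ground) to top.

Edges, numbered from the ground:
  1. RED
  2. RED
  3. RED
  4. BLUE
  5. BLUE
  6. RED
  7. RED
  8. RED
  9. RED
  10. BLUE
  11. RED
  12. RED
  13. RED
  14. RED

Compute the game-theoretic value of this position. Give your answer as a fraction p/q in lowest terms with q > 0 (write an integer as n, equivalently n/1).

-5087/2048

1 of 14 · R · max L −∞ · min R 0 -> -1
2 of 14 · RR · max L −∞ · min R -1 -> -2
3 of 14 · RRR · max L −∞ · min R -2 -> -3
4 of 14 · RRRB · max L -3 · min R -2 -> -5/2
5 of 14 · RRRBB · max L -5/2 · min R -2 -> -9/4
6 of 14 · RRRBBR · max L -5/2 · min R -9/4 -> -19/8
7 of 14 · RRRBBRR · max L -5/2 · min R -19/8 -> -39/16
8 of 14 · RRRBBRRR · max L -5/2 · min R -39/16 -> -79/32
9 of 14 · RRRBBRRRR · max L -5/2 · min R -79/32 -> -159/64
10 of 14 · RRRBBRRRRB · max L -159/64 · min R -79/32 -> -317/128
11 of 14 · RRRBBRRRRBR · max L -159/64 · min R -317/128 -> -635/256
12 of 14 · RRRBBRRRRBRR · max L -159/64 · min R -635/256 -> -1271/512
13 of 14 · RRRBBRRRRBRRR · max L -159/64 · min R -1271/512 -> -2543/1024
14 of 14 · RRRBBRRRRBRRRR · max L -159/64 · min R -2543/1024 -> -5087/2048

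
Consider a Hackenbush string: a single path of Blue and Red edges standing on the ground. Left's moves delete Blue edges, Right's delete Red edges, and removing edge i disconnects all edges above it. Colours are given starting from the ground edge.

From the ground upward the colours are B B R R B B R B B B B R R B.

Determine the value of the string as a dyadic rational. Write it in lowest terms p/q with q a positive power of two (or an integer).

5875/4096

value_1 [B]  L=[0]  R=[(no moves)]  -> 1
value_2 [BB]  L=[0; 1]  R=[(no moves)]  -> 2
value_3 [BBR]  L=[0; 1]  R=[2]  -> 3/2
value_4 [BBRR]  L=[0; 1]  R=[3/2; 2]  -> 5/4
value_5 [BBRRB]  L=[0; 1; 5/4]  R=[3/2; 2]  -> 11/8
value_6 [BBRRBB]  L=[0; 1; 5/4; 11/8]  R=[3/2; 2]  -> 23/16
value_7 [BBRRBBR]  L=[0; 1; 5/4; 11/8]  R=[23/16; 3/2; 2]  -> 45/32
value_8 [BBRRBBRB]  L=[0; 1; 5/4; 11/8; 45/32]  R=[23/16; 3/2; 2]  -> 91/64
value_9 [BBRRBBRBB]  L=[0; 1; 5/4; 11/8; 45/32; 91/64]  R=[23/16; 3/2; 2]  -> 183/128
value_10 [BBRRBBRBBB]  L=[0; 1; 5/4; 11/8; 45/32; 91/64; 183/128]  R=[23/16; 3/2; 2]  -> 367/256
value_11 [BBRRBBRBBBB]  L=[0; 1; 5/4; 11/8; 45/32; 91/64; 183/128; 367/256]  R=[23/16; 3/2; 2]  -> 735/512
value_12 [BBRRBBRBBBBR]  L=[0; 1; 5/4; 11/8; 45/32; 91/64; 183/128; 367/256]  R=[735/512; 23/16; 3/2; 2]  -> 1469/1024
value_13 [BBRRBBRBBBBRR]  L=[0; 1; 5/4; 11/8; 45/32; 91/64; 183/128; 367/256]  R=[1469/1024; 735/512; 23/16; 3/2; 2]  -> 2937/2048
value_14 [BBRRBBRBBBBRRB]  L=[0; 1; 5/4; 11/8; 45/32; 91/64; 183/128; 367/256; 2937/2048]  R=[1469/1024; 735/512; 23/16; 3/2; 2]  -> 5875/4096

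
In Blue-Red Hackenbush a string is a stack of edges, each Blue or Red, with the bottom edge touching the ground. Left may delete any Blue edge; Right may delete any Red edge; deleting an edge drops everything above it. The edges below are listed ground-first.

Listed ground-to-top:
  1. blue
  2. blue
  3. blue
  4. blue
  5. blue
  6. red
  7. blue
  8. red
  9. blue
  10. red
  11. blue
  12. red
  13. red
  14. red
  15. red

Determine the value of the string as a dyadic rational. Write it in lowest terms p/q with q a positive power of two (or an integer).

Build value(s[:k]) for k = 1..15, string s = blue blue blue blue blue red blue red blue red blue red red red red.
value(b) = { 0 |  } ⇒ 1
value(bb) = { 0 1 |  } ⇒ 2
value(bbb) = { 0 1 2 |  } ⇒ 3
value(bbbb) = { 0 1 2 3 |  } ⇒ 4
value(bbbbb) = { 0 1 2 3 4 |  } ⇒ 5
value(bbbbbr) = { 0 1 2 3 4 | 5 } ⇒ 9/2
value(bbbbbrb) = { 0 1 2 3 4 9/2 | 5 } ⇒ 19/4
value(bbbbbrbr) = { 0 1 2 3 4 9/2 | 19/4 5 } ⇒ 37/8
value(bbbbbrbrb) = { 0 1 2 3 4 9/2 37/8 | 19/4 5 } ⇒ 75/16
value(bbbbbrbrbr) = { 0 1 2 3 4 9/2 37/8 | 75/16 19/4 5 } ⇒ 149/32
value(bbbbbrbrbrb) = { 0 1 2 3 4 9/2 37/8 149/32 | 75/16 19/4 5 } ⇒ 299/64
value(bbbbbrbrbrbr) = { 0 1 2 3 4 9/2 37/8 149/32 | 299/64 75/16 19/4 5 } ⇒ 597/128
value(bbbbbrbrbrbrr) = { 0 1 2 3 4 9/2 37/8 149/32 | 597/128 299/64 75/16 19/4 5 } ⇒ 1193/256
value(bbbbbrbrbrbrrr) = { 0 1 2 3 4 9/2 37/8 149/32 | 1193/256 597/128 299/64 75/16 19/4 5 } ⇒ 2385/512
value(bbbbbrbrbrbrrrr) = { 0 1 2 3 4 9/2 37/8 149/32 | 2385/512 1193/256 597/128 299/64 75/16 19/4 5 } ⇒ 4769/1024

4769/1024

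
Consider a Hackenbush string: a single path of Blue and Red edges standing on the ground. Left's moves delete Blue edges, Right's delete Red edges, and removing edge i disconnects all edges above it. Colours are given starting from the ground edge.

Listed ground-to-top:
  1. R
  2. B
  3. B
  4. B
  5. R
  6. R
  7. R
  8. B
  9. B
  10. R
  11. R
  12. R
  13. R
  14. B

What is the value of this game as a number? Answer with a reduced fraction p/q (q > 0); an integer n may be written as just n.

-1853/8192

Prefix values for R B B B R R R B B R R R R B via {L|R} + simplicity:
R: Left { — }, Right { 0 } gives simplest -1
RB: Left { -1 }, Right { 0 } gives simplest -1/2
RBB: Left { -1,-1/2 }, Right { 0 } gives simplest -1/4
RBBB: Left { -1,-1/2,-1/4 }, Right { 0 } gives simplest -1/8
RBBBR: Left { -1,-1/2,-1/4 }, Right { -1/8,0 } gives simplest -3/16
RBBBRR: Left { -1,-1/2,-1/4 }, Right { -3/16,-1/8,0 } gives simplest -7/32
RBBBRRR: Left { -1,-1/2,-1/4 }, Right { -7/32,-3/16,-1/8,0 } gives simplest -15/64
RBBBRRRB: Left { -1,-1/2,-1/4,-15/64 }, Right { -7/32,-3/16,-1/8,0 } gives simplest -29/128
RBBBRRRBB: Left { -1,-1/2,-1/4,-15/64,-29/128 }, Right { -7/32,-3/16,-1/8,0 } gives simplest -57/256
RBBBRRRBBR: Left { -1,-1/2,-1/4,-15/64,-29/128 }, Right { -57/256,-7/32,-3/16,-1/8,0 } gives simplest -115/512
RBBBRRRBBRR: Left { -1,-1/2,-1/4,-15/64,-29/128 }, Right { -115/512,-57/256,-7/32,-3/16,-1/8,0 } gives simplest -231/1024
RBBBRRRBBRRR: Left { -1,-1/2,-1/4,-15/64,-29/128 }, Right { -231/1024,-115/512,-57/256,-7/32,-3/16,-1/8,0 } gives simplest -463/2048
RBBBRRRBBRRRR: Left { -1,-1/2,-1/4,-15/64,-29/128 }, Right { -463/2048,-231/1024,-115/512,-57/256,-7/32,-3/16,-1/8,0 } gives simplest -927/4096
RBBBRRRBBRRRRB: Left { -1,-1/2,-1/4,-15/64,-29/128,-927/4096 }, Right { -463/2048,-231/1024,-115/512,-57/256,-7/32,-3/16,-1/8,0 } gives simplest -1853/8192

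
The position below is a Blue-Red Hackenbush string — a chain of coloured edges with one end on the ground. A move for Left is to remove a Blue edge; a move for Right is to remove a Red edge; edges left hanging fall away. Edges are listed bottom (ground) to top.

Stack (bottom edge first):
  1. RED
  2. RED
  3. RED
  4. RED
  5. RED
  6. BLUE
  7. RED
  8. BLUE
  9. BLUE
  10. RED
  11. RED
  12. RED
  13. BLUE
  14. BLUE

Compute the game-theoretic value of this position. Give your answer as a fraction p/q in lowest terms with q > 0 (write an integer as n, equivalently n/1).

val(R) = { · | 0 } => -1
val(RR) = { · | -1; 0 } => -2
val(RRR) = { · | -2; -1; 0 } => -3
val(RRRR) = { · | -3; -2; -1; 0 } => -4
val(RRRRR) = { · | -4; -3; -2; -1; 0 } => -5
val(RRRRRB) = { -5 | -4; -3; -2; -1; 0 } => -9/2
val(RRRRRBR) = { -5 | -9/2; -4; -3; -2; -1; 0 } => -19/4
val(RRRRRBRB) = { -5; -19/4 | -9/2; -4; -3; -2; -1; 0 } => -37/8
val(RRRRRBRBB) = { -5; -19/4; -37/8 | -9/2; -4; -3; -2; -1; 0 } => -73/16
val(RRRRRBRBBR) = { -5; -19/4; -37/8 | -73/16; -9/2; -4; -3; -2; -1; 0 } => -147/32
val(RRRRRBRBBRR) = { -5; -19/4; -37/8 | -147/32; -73/16; -9/2; -4; -3; -2; -1; 0 } => -295/64
val(RRRRRBRBBRRR) = { -5; -19/4; -37/8 | -295/64; -147/32; -73/16; -9/2; -4; -3; -2; -1; 0 } => -591/128
val(RRRRRBRBBRRRB) = { -5; -19/4; -37/8; -591/128 | -295/64; -147/32; -73/16; -9/2; -4; -3; -2; -1; 0 } => -1181/256
val(RRRRRBRBBRRRBB) = { -5; -19/4; -37/8; -591/128; -1181/256 | -295/64; -147/32; -73/16; -9/2; -4; -3; -2; -1; 0 } => -2361/512

-2361/512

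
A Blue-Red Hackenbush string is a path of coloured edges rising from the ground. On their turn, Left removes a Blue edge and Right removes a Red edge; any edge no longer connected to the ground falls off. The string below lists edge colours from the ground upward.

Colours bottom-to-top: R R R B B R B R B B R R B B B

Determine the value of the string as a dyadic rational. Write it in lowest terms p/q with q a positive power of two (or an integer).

-9521/4096

Recurse on prefixes of the 15-edge string R R R B B R B R B B R R B B B:
1 of 15 · R · max L −∞ · min R 0 → -1
2 of 15 · RR · max L −∞ · min R -1 → -2
3 of 15 · RRR · max L −∞ · min R -2 → -3
4 of 15 · RRRB · max L -3 · min R -2 → -5/2
5 of 15 · RRRBB · max L -5/2 · min R -2 → -9/4
6 of 15 · RRRBBR · max L -5/2 · min R -9/4 → -19/8
7 of 15 · RRRBBRB · max L -19/8 · min R -9/4 → -37/16
8 of 15 · RRRBBRBR · max L -19/8 · min R -37/16 → -75/32
9 of 15 · RRRBBRBRB · max L -75/32 · min R -37/16 → -149/64
10 of 15 · RRRBBRBRBB · max L -149/64 · min R -37/16 → -297/128
11 of 15 · RRRBBRBRBBR · max L -149/64 · min R -297/128 → -595/256
12 of 15 · RRRBBRBRBBRR · max L -149/64 · min R -595/256 → -1191/512
13 of 15 · RRRBBRBRBBRRB · max L -1191/512 · min R -595/256 → -2381/1024
14 of 15 · RRRBBRBRBBRRBB · max L -2381/1024 · min R -595/256 → -4761/2048
15 of 15 · RRRBBRBRBBRRBBB · max L -4761/2048 · min R -595/256 → -9521/4096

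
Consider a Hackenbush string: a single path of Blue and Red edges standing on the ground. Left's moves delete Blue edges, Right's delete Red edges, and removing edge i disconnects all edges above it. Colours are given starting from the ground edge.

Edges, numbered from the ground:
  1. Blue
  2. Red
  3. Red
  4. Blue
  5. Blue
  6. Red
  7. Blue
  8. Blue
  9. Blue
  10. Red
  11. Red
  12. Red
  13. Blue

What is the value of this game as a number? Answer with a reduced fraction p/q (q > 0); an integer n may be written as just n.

Build G(s[:k]) for k = 1..13, string s = Blue Red Red Blue Blue Red Blue Blue Blue Red Red Red Blue.
G_1 [B]  L=[0]  R=[none]  ⇒ 1
G_2 [BR]  L=[0]  R=[1]  ⇒ 1/2
G_3 [BRR]  L=[0]  R=[1/2; 1]  ⇒ 1/4
G_4 [BRRB]  L=[0; 1/4]  R=[1/2; 1]  ⇒ 3/8
G_5 [BRRBB]  L=[0; 1/4; 3/8]  R=[1/2; 1]  ⇒ 7/16
G_6 [BRRBBR]  L=[0; 1/4; 3/8]  R=[7/16; 1/2; 1]  ⇒ 13/32
G_7 [BRRBBRB]  L=[0; 1/4; 3/8; 13/32]  R=[7/16; 1/2; 1]  ⇒ 27/64
G_8 [BRRBBRBB]  L=[0; 1/4; 3/8; 13/32; 27/64]  R=[7/16; 1/2; 1]  ⇒ 55/128
G_9 [BRRBBRBBB]  L=[0; 1/4; 3/8; 13/32; 27/64; 55/128]  R=[7/16; 1/2; 1]  ⇒ 111/256
G_10 [BRRBBRBBBR]  L=[0; 1/4; 3/8; 13/32; 27/64; 55/128]  R=[111/256; 7/16; 1/2; 1]  ⇒ 221/512
G_11 [BRRBBRBBBRR]  L=[0; 1/4; 3/8; 13/32; 27/64; 55/128]  R=[221/512; 111/256; 7/16; 1/2; 1]  ⇒ 441/1024
G_12 [BRRBBRBBBRRR]  L=[0; 1/4; 3/8; 13/32; 27/64; 55/128]  R=[441/1024; 221/512; 111/256; 7/16; 1/2; 1]  ⇒ 881/2048
G_13 [BRRBBRBBBRRRB]  L=[0; 1/4; 3/8; 13/32; 27/64; 55/128; 881/2048]  R=[441/1024; 221/512; 111/256; 7/16; 1/2; 1]  ⇒ 1763/4096

1763/4096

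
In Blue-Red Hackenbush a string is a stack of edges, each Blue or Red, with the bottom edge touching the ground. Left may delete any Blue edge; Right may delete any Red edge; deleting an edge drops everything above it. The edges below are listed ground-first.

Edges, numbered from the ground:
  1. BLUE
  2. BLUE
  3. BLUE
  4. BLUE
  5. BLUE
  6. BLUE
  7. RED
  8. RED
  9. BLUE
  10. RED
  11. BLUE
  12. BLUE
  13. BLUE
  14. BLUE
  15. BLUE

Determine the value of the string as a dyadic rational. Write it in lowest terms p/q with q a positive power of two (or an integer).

Recurse on prefixes of the 15-edge string BLUE BLUE BLUE BLUE BLUE BLUE RED RED BLUE RED BLUE BLUE BLUE BLUE BLUE:
g(B) = { 0 | ∅ } -> 1
g(BB) = { 0 1 | ∅ } -> 2
g(BBB) = { 0 1 2 | ∅ } -> 3
g(BBBB) = { 0 1 2 3 | ∅ } -> 4
g(BBBBB) = { 0 1 2 3 4 | ∅ } -> 5
g(BBBBBB) = { 0 1 2 3 4 5 | ∅ } -> 6
g(BBBBBBR) = { 0 1 2 3 4 5 | 6 } -> 11/2
g(BBBBBBRR) = { 0 1 2 3 4 5 | 11/2 6 } -> 21/4
g(BBBBBBRRB) = { 0 1 2 3 4 5 21/4 | 11/2 6 } -> 43/8
g(BBBBBBRRBR) = { 0 1 2 3 4 5 21/4 | 43/8 11/2 6 } -> 85/16
g(BBBBBBRRBRB) = { 0 1 2 3 4 5 21/4 85/16 | 43/8 11/2 6 } -> 171/32
g(BBBBBBRRBRBB) = { 0 1 2 3 4 5 21/4 85/16 171/32 | 43/8 11/2 6 } -> 343/64
g(BBBBBBRRBRBBB) = { 0 1 2 3 4 5 21/4 85/16 171/32 343/64 | 43/8 11/2 6 } -> 687/128
g(BBBBBBRRBRBBBB) = { 0 1 2 3 4 5 21/4 85/16 171/32 343/64 687/128 | 43/8 11/2 6 } -> 1375/256
g(BBBBBBRRBRBBBBB) = { 0 1 2 3 4 5 21/4 85/16 171/32 343/64 687/128 1375/256 | 43/8 11/2 6 } -> 2751/512

2751/512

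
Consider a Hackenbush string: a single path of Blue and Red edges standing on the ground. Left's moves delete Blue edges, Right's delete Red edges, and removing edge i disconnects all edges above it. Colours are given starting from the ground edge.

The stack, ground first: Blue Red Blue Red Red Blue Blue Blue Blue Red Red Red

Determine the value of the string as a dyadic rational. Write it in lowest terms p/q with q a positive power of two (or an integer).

1265/2048

v(B) = { 0 | — } — 1
v(BR) = { 0 | 1 } — 1/2
v(BRB) = { 0; 1/2 | 1 } — 3/4
v(BRBR) = { 0; 1/2 | 3/4; 1 } — 5/8
v(BRBRR) = { 0; 1/2 | 5/8; 3/4; 1 } — 9/16
v(BRBRRB) = { 0; 1/2; 9/16 | 5/8; 3/4; 1 } — 19/32
v(BRBRRBB) = { 0; 1/2; 9/16; 19/32 | 5/8; 3/4; 1 } — 39/64
v(BRBRRBBB) = { 0; 1/2; 9/16; 19/32; 39/64 | 5/8; 3/4; 1 } — 79/128
v(BRBRRBBBB) = { 0; 1/2; 9/16; 19/32; 39/64; 79/128 | 5/8; 3/4; 1 } — 159/256
v(BRBRRBBBBR) = { 0; 1/2; 9/16; 19/32; 39/64; 79/128 | 159/256; 5/8; 3/4; 1 } — 317/512
v(BRBRRBBBBRR) = { 0; 1/2; 9/16; 19/32; 39/64; 79/128 | 317/512; 159/256; 5/8; 3/4; 1 } — 633/1024
v(BRBRRBBBBRRR) = { 0; 1/2; 9/16; 19/32; 39/64; 79/128 | 633/1024; 317/512; 159/256; 5/8; 3/4; 1 } — 1265/2048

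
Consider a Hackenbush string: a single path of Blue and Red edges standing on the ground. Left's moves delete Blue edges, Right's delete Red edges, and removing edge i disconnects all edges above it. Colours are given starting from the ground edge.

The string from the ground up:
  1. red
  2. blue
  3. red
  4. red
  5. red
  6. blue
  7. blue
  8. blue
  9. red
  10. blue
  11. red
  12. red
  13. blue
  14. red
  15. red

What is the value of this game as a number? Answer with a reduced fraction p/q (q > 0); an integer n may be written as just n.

Build g(s[:k]) for k = 1..15, string s = red blue red red red blue blue blue red blue red red blue red red.
g_1 [r]  L=[∅]  R=[0]  gives -1
g_2 [rb]  L=[-1]  R=[0]  gives -1/2
g_3 [rbr]  L=[-1]  R=[-1/2; 0]  gives -3/4
g_4 [rbrr]  L=[-1]  R=[-3/4; -1/2; 0]  gives -7/8
g_5 [rbrrr]  L=[-1]  R=[-7/8; -3/4; -1/2; 0]  gives -15/16
g_6 [rbrrrb]  L=[-1; -15/16]  R=[-7/8; -3/4; -1/2; 0]  gives -29/32
g_7 [rbrrrbb]  L=[-1; -15/16; -29/32]  R=[-7/8; -3/4; -1/2; 0]  gives -57/64
g_8 [rbrrrbbb]  L=[-1; -15/16; -29/32; -57/64]  R=[-7/8; -3/4; -1/2; 0]  gives -113/128
g_9 [rbrrrbbbr]  L=[-1; -15/16; -29/32; -57/64]  R=[-113/128; -7/8; -3/4; -1/2; 0]  gives -227/256
g_10 [rbrrrbbbrb]  L=[-1; -15/16; -29/32; -57/64; -227/256]  R=[-113/128; -7/8; -3/4; -1/2; 0]  gives -453/512
g_11 [rbrrrbbbrbr]  L=[-1; -15/16; -29/32; -57/64; -227/256]  R=[-453/512; -113/128; -7/8; -3/4; -1/2; 0]  gives -907/1024
g_12 [rbrrrbbbrbrr]  L=[-1; -15/16; -29/32; -57/64; -227/256]  R=[-907/1024; -453/512; -113/128; -7/8; -3/4; -1/2; 0]  gives -1815/2048
g_13 [rbrrrbbbrbrrb]  L=[-1; -15/16; -29/32; -57/64; -227/256; -1815/2048]  R=[-907/1024; -453/512; -113/128; -7/8; -3/4; -1/2; 0]  gives -3629/4096
g_14 [rbrrrbbbrbrrbr]  L=[-1; -15/16; -29/32; -57/64; -227/256; -1815/2048]  R=[-3629/4096; -907/1024; -453/512; -113/128; -7/8; -3/4; -1/2; 0]  gives -7259/8192
g_15 [rbrrrbbbrbrrbrr]  L=[-1; -15/16; -29/32; -57/64; -227/256; -1815/2048]  R=[-7259/8192; -3629/4096; -907/1024; -453/512; -113/128; -7/8; -3/4; -1/2; 0]  gives -14519/16384

-14519/16384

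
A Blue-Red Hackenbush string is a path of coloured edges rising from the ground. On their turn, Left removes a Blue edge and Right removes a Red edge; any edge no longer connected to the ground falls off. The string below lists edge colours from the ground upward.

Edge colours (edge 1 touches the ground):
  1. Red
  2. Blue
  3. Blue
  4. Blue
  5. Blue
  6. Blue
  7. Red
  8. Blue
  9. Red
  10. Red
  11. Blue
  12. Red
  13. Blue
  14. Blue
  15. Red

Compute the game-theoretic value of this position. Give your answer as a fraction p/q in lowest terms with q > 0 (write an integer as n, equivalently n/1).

g(R) = { none | 0 } so -1
g(RB) = { -1 | 0 } so -1/2
g(RBB) = { -1, -1/2 | 0 } so -1/4
g(RBBB) = { -1, -1/2, -1/4 | 0 } so -1/8
g(RBBBB) = { -1, -1/2, -1/4, -1/8 | 0 } so -1/16
g(RBBBBB) = { -1, -1/2, -1/4, -1/8, -1/16 | 0 } so -1/32
g(RBBBBBR) = { -1, -1/2, -1/4, -1/8, -1/16 | -1/32, 0 } so -3/64
g(RBBBBBRB) = { -1, -1/2, -1/4, -1/8, -1/16, -3/64 | -1/32, 0 } so -5/128
g(RBBBBBRBR) = { -1, -1/2, -1/4, -1/8, -1/16, -3/64 | -5/128, -1/32, 0 } so -11/256
g(RBBBBBRBRR) = { -1, -1/2, -1/4, -1/8, -1/16, -3/64 | -11/256, -5/128, -1/32, 0 } so -23/512
g(RBBBBBRBRRB) = { -1, -1/2, -1/4, -1/8, -1/16, -3/64, -23/512 | -11/256, -5/128, -1/32, 0 } so -45/1024
g(RBBBBBRBRRBR) = { -1, -1/2, -1/4, -1/8, -1/16, -3/64, -23/512 | -45/1024, -11/256, -5/128, -1/32, 0 } so -91/2048
g(RBBBBBRBRRBRB) = { -1, -1/2, -1/4, -1/8, -1/16, -3/64, -23/512, -91/2048 | -45/1024, -11/256, -5/128, -1/32, 0 } so -181/4096
g(RBBBBBRBRRBRBB) = { -1, -1/2, -1/4, -1/8, -1/16, -3/64, -23/512, -91/2048, -181/4096 | -45/1024, -11/256, -5/128, -1/32, 0 } so -361/8192
g(RBBBBBRBRRBRBBR) = { -1, -1/2, -1/4, -1/8, -1/16, -3/64, -23/512, -91/2048, -181/4096 | -361/8192, -45/1024, -11/256, -5/128, -1/32, 0 } so -723/16384

-723/16384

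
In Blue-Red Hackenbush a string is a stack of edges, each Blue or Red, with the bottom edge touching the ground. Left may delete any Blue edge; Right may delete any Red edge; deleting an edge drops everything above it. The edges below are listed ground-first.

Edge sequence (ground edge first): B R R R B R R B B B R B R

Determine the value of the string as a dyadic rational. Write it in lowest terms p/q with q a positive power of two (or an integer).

629/4096

edge 1 of 13 (B): { 0 | — } = 1
edge 2 of 13 (R): { 0 | 1 } = 1/2
edge 3 of 13 (R): { 0 | 1/2, 1 } = 1/4
edge 4 of 13 (R): { 0 | 1/4, 1/2, 1 } = 1/8
edge 5 of 13 (B): { 0, 1/8 | 1/4, 1/2, 1 } = 3/16
edge 6 of 13 (R): { 0, 1/8 | 3/16, 1/4, 1/2, 1 } = 5/32
edge 7 of 13 (R): { 0, 1/8 | 5/32, 3/16, 1/4, 1/2, 1 } = 9/64
edge 8 of 13 (B): { 0, 1/8, 9/64 | 5/32, 3/16, 1/4, 1/2, 1 } = 19/128
edge 9 of 13 (B): { 0, 1/8, 9/64, 19/128 | 5/32, 3/16, 1/4, 1/2, 1 } = 39/256
edge 10 of 13 (B): { 0, 1/8, 9/64, 19/128, 39/256 | 5/32, 3/16, 1/4, 1/2, 1 } = 79/512
edge 11 of 13 (R): { 0, 1/8, 9/64, 19/128, 39/256 | 79/512, 5/32, 3/16, 1/4, 1/2, 1 } = 157/1024
edge 12 of 13 (B): { 0, 1/8, 9/64, 19/128, 39/256, 157/1024 | 79/512, 5/32, 3/16, 1/4, 1/2, 1 } = 315/2048
edge 13 of 13 (R): { 0, 1/8, 9/64, 19/128, 39/256, 157/1024 | 315/2048, 79/512, 5/32, 3/16, 1/4, 1/2, 1 } = 629/4096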